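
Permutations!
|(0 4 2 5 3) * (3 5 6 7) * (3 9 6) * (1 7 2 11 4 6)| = |(0 6 2 3)(1 7 9)(4 11)| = 12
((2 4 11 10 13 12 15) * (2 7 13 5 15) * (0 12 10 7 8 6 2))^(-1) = ((0 12)(2 4 11 7 13 10 5 15 8 6))^(-1) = (0 12)(2 6 8 15 5 10 13 7 11 4)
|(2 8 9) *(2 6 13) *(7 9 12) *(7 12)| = |(2 8 7 9 6 13)| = 6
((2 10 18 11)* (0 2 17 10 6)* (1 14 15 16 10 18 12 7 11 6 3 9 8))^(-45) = ((0 2 3 9 8 1 14 15 16 10 12 7 11 17 18 6))^(-45) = (0 9 14 10 11 6 3 1 16 7 18 2 8 15 12 17)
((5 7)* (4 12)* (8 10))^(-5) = ((4 12)(5 7)(8 10))^(-5) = (4 12)(5 7)(8 10)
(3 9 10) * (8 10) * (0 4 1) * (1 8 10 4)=[1, 0, 2, 9, 8, 5, 6, 7, 4, 10, 3]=(0 1)(3 9 10)(4 8)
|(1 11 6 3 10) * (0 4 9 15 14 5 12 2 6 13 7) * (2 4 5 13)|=18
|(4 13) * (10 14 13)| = |(4 10 14 13)| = 4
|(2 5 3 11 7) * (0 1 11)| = 7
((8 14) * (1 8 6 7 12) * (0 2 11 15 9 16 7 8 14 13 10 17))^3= (0 15 7 14 13)(1 8 17 11 16)(2 9 12 6 10)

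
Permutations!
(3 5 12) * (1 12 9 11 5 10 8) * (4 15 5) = (1 12 3 10 8)(4 15 5 9 11) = [0, 12, 2, 10, 15, 9, 6, 7, 1, 11, 8, 4, 3, 13, 14, 5]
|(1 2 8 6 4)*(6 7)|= 6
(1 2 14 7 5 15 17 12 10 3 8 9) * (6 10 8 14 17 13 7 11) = (1 2 17 12 8 9)(3 14 11 6 10)(5 15 13 7) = [0, 2, 17, 14, 4, 15, 10, 5, 9, 1, 3, 6, 8, 7, 11, 13, 16, 12]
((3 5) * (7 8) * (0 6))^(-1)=(0 6)(3 5)(7 8)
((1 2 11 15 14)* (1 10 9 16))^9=((1 2 11 15 14 10 9 16))^9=(1 2 11 15 14 10 9 16)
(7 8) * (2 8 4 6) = [0, 1, 8, 3, 6, 5, 2, 4, 7] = (2 8 7 4 6)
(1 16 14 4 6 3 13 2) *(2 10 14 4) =(1 16 4 6 3 13 10 14 2) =[0, 16, 1, 13, 6, 5, 3, 7, 8, 9, 14, 11, 12, 10, 2, 15, 4]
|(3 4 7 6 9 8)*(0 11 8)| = 8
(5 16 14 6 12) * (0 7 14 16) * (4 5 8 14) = (16)(0 7 4 5)(6 12 8 14) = [7, 1, 2, 3, 5, 0, 12, 4, 14, 9, 10, 11, 8, 13, 6, 15, 16]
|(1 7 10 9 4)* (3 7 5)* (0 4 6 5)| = 6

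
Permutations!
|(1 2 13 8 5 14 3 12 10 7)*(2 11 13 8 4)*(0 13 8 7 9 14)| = |(0 13 4 2 7 1 11 8 5)(3 12 10 9 14)| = 45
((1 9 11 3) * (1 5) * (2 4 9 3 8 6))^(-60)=(11)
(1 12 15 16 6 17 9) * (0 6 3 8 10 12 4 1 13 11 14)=(0 6 17 9 13 11 14)(1 4)(3 8 10 12 15 16)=[6, 4, 2, 8, 1, 5, 17, 7, 10, 13, 12, 14, 15, 11, 0, 16, 3, 9]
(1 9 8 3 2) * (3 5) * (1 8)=(1 9)(2 8 5 3)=[0, 9, 8, 2, 4, 3, 6, 7, 5, 1]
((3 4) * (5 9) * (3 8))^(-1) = (3 8 4)(5 9)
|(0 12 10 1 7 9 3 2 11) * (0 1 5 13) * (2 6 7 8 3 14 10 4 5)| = 10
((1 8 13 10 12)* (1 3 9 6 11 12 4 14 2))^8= (1 8 13 10 4 14 2)(3 11 9 12 6)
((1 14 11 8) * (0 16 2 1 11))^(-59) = ((0 16 2 1 14)(8 11))^(-59) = (0 16 2 1 14)(8 11)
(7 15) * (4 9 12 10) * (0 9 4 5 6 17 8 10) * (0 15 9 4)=(0 4)(5 6 17 8 10)(7 9 12 15)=[4, 1, 2, 3, 0, 6, 17, 9, 10, 12, 5, 11, 15, 13, 14, 7, 16, 8]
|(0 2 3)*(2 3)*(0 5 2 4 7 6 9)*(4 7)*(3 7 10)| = |(0 7 6 9)(2 10 3 5)| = 4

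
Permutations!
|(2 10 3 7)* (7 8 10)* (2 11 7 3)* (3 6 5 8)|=10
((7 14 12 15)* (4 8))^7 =(4 8)(7 15 12 14)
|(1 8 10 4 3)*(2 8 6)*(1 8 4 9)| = 8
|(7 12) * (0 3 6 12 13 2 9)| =|(0 3 6 12 7 13 2 9)| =8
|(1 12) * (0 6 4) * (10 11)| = |(0 6 4)(1 12)(10 11)| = 6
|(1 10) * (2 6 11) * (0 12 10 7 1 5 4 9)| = 6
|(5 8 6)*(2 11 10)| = 3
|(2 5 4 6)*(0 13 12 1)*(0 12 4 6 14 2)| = |(0 13 4 14 2 5 6)(1 12)| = 14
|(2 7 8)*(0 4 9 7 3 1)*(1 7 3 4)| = |(0 1)(2 4 9 3 7 8)| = 6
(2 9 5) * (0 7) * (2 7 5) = (0 5 7)(2 9) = [5, 1, 9, 3, 4, 7, 6, 0, 8, 2]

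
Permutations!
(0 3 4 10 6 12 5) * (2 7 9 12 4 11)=(0 3 11 2 7 9 12 5)(4 10 6)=[3, 1, 7, 11, 10, 0, 4, 9, 8, 12, 6, 2, 5]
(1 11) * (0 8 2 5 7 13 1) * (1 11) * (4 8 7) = [7, 1, 5, 3, 8, 4, 6, 13, 2, 9, 10, 0, 12, 11] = (0 7 13 11)(2 5 4 8)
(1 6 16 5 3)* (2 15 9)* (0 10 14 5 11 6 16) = [10, 16, 15, 1, 4, 3, 0, 7, 8, 2, 14, 6, 12, 13, 5, 9, 11] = (0 10 14 5 3 1 16 11 6)(2 15 9)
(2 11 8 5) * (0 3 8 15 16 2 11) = [3, 1, 0, 8, 4, 11, 6, 7, 5, 9, 10, 15, 12, 13, 14, 16, 2] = (0 3 8 5 11 15 16 2)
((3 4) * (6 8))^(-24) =((3 4)(6 8))^(-24) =(8)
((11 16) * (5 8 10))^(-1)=((5 8 10)(11 16))^(-1)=(5 10 8)(11 16)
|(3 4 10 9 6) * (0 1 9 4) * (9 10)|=|(0 1 10 4 9 6 3)|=7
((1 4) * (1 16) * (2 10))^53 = (1 16 4)(2 10)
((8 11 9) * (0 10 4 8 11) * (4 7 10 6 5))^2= ((0 6 5 4 8)(7 10)(9 11))^2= (11)(0 5 8 6 4)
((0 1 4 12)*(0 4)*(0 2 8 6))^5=((0 1 2 8 6)(4 12))^5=(4 12)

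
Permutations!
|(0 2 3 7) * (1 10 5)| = 12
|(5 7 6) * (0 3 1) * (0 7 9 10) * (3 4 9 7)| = |(0 4 9 10)(1 3)(5 7 6)| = 12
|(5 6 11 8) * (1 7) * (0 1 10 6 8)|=|(0 1 7 10 6 11)(5 8)|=6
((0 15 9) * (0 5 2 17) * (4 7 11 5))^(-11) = (0 2 11 4 15 17 5 7 9)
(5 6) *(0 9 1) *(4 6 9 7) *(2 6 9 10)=(0 7 4 9 1)(2 6 5 10)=[7, 0, 6, 3, 9, 10, 5, 4, 8, 1, 2]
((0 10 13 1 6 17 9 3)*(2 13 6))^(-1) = (0 3 9 17 6 10)(1 13 2)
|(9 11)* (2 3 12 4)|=4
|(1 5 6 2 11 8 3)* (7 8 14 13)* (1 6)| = |(1 5)(2 11 14 13 7 8 3 6)| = 8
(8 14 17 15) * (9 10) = (8 14 17 15)(9 10) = [0, 1, 2, 3, 4, 5, 6, 7, 14, 10, 9, 11, 12, 13, 17, 8, 16, 15]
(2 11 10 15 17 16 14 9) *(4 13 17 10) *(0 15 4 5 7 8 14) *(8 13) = (0 15 10 4 8 14 9 2 11 5 7 13 17 16) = [15, 1, 11, 3, 8, 7, 6, 13, 14, 2, 4, 5, 12, 17, 9, 10, 0, 16]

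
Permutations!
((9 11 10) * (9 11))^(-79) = ((10 11))^(-79) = (10 11)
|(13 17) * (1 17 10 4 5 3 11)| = 8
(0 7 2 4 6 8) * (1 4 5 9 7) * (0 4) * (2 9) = (0 1)(2 5)(4 6 8)(7 9) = [1, 0, 5, 3, 6, 2, 8, 9, 4, 7]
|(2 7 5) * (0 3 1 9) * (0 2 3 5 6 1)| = 15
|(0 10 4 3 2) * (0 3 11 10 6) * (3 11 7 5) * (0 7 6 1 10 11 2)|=8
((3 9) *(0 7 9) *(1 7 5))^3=(0 7)(1 3)(5 9)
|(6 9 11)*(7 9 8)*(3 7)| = 6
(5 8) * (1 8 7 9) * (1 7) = (1 8 5)(7 9) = [0, 8, 2, 3, 4, 1, 6, 9, 5, 7]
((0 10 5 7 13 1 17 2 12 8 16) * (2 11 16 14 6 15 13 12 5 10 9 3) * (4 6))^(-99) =((0 9 3 2 5 7 12 8 14 4 6 15 13 1 17 11 16))^(-99) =(0 2 12 4 13 11 9 5 8 6 1 16 3 7 14 15 17)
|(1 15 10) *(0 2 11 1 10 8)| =6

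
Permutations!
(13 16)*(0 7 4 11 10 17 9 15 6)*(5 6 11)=(0 7 4 5 6)(9 15 11 10 17)(13 16)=[7, 1, 2, 3, 5, 6, 0, 4, 8, 15, 17, 10, 12, 16, 14, 11, 13, 9]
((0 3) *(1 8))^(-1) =(0 3)(1 8)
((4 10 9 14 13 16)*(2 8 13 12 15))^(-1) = (2 15 12 14 9 10 4 16 13 8)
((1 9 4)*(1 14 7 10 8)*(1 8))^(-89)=(1 9 4 14 7 10)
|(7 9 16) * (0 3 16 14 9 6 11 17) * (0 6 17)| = 14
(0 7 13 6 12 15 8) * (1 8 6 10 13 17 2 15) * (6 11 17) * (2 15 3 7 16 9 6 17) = (0 16 9 6 12 1 8)(2 3 7 17 15 11)(10 13) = [16, 8, 3, 7, 4, 5, 12, 17, 0, 6, 13, 2, 1, 10, 14, 11, 9, 15]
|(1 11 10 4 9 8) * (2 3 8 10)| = |(1 11 2 3 8)(4 9 10)| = 15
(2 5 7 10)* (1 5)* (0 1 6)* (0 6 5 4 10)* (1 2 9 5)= (0 2 1 4 10 9 5 7)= [2, 4, 1, 3, 10, 7, 6, 0, 8, 5, 9]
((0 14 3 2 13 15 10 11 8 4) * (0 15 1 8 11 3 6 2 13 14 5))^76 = ((0 5)(1 8 4 15 10 3 13)(2 14 6))^76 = (1 13 3 10 15 4 8)(2 14 6)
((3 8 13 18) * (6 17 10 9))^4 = (18)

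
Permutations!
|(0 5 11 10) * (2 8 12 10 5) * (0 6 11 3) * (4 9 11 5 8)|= 11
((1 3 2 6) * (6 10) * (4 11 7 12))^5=(4 11 7 12)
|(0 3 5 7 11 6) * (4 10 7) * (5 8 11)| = |(0 3 8 11 6)(4 10 7 5)| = 20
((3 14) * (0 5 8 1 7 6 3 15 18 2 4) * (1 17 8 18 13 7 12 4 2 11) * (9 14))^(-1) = ((0 5 18 11 1 12 4)(3 9 14 15 13 7 6)(8 17))^(-1) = (0 4 12 1 11 18 5)(3 6 7 13 15 14 9)(8 17)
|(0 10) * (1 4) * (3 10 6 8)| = 10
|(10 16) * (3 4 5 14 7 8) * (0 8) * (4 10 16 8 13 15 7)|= |(16)(0 13 15 7)(3 10 8)(4 5 14)|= 12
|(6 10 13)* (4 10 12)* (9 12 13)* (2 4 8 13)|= 8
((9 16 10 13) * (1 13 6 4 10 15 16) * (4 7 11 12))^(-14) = ((1 13 9)(4 10 6 7 11 12)(15 16))^(-14) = (16)(1 13 9)(4 11 6)(7 10 12)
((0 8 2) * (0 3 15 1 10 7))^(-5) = ((0 8 2 3 15 1 10 7))^(-5) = (0 3 10 8 15 7 2 1)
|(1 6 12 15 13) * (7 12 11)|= 7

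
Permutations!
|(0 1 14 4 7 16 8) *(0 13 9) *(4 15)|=10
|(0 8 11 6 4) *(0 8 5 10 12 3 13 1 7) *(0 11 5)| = 11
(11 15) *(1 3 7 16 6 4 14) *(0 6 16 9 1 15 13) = (16)(0 6 4 14 15 11 13)(1 3 7 9) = [6, 3, 2, 7, 14, 5, 4, 9, 8, 1, 10, 13, 12, 0, 15, 11, 16]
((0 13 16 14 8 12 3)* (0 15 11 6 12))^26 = (0 13 16 14 8)(3 15 11 6 12)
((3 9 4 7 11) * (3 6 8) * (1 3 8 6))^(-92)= ((1 3 9 4 7 11))^(-92)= (1 7 9)(3 11 4)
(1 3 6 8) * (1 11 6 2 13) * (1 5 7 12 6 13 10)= [0, 3, 10, 2, 4, 7, 8, 12, 11, 9, 1, 13, 6, 5]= (1 3 2 10)(5 7 12 6 8 11 13)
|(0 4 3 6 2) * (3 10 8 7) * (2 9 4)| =|(0 2)(3 6 9 4 10 8 7)| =14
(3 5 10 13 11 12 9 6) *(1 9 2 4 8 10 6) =[0, 9, 4, 5, 8, 6, 3, 7, 10, 1, 13, 12, 2, 11] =(1 9)(2 4 8 10 13 11 12)(3 5 6)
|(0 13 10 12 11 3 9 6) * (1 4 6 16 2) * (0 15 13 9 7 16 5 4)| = |(0 9 5 4 6 15 13 10 12 11 3 7 16 2 1)| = 15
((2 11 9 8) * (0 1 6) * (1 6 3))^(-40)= (11)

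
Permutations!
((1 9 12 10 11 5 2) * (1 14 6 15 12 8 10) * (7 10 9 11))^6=((1 11 5 2 14 6 15 12)(7 10)(8 9))^6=(1 15 14 5)(2 11 12 6)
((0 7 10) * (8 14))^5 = (0 10 7)(8 14)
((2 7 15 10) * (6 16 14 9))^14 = ((2 7 15 10)(6 16 14 9))^14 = (2 15)(6 14)(7 10)(9 16)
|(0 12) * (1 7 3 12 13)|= 6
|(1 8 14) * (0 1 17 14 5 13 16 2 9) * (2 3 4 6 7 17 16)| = |(0 1 8 5 13 2 9)(3 4 6 7 17 14 16)| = 7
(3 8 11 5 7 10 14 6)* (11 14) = (3 8 14 6)(5 7 10 11) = [0, 1, 2, 8, 4, 7, 3, 10, 14, 9, 11, 5, 12, 13, 6]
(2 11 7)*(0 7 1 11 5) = [7, 11, 5, 3, 4, 0, 6, 2, 8, 9, 10, 1] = (0 7 2 5)(1 11)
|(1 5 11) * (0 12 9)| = |(0 12 9)(1 5 11)| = 3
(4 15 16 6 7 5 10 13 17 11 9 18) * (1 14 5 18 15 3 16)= (1 14 5 10 13 17 11 9 15)(3 16 6 7 18 4)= [0, 14, 2, 16, 3, 10, 7, 18, 8, 15, 13, 9, 12, 17, 5, 1, 6, 11, 4]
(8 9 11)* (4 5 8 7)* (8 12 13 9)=(4 5 12 13 9 11 7)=[0, 1, 2, 3, 5, 12, 6, 4, 8, 11, 10, 7, 13, 9]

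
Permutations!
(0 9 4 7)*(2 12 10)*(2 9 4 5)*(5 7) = (0 4 5 2 12 10 9 7) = [4, 1, 12, 3, 5, 2, 6, 0, 8, 7, 9, 11, 10]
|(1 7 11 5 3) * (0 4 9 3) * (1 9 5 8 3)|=6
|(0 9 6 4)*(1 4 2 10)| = 7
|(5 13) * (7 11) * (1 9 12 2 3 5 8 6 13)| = 6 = |(1 9 12 2 3 5)(6 13 8)(7 11)|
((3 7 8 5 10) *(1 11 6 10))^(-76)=(1 3)(5 10)(6 8)(7 11)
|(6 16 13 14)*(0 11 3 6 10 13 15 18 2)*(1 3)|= |(0 11 1 3 6 16 15 18 2)(10 13 14)|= 9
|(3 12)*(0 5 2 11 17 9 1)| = |(0 5 2 11 17 9 1)(3 12)| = 14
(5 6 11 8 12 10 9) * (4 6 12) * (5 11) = (4 6 5 12 10 9 11 8) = [0, 1, 2, 3, 6, 12, 5, 7, 4, 11, 9, 8, 10]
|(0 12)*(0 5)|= 3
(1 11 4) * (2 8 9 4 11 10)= (11)(1 10 2 8 9 4)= [0, 10, 8, 3, 1, 5, 6, 7, 9, 4, 2, 11]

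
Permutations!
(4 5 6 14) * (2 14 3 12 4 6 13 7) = (2 14 6 3 12 4 5 13 7) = [0, 1, 14, 12, 5, 13, 3, 2, 8, 9, 10, 11, 4, 7, 6]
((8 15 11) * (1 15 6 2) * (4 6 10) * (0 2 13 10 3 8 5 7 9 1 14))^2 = (0 14 2)(1 11 7)(4 13)(5 9 15)(6 10)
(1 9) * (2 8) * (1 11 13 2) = (1 9 11 13 2 8) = [0, 9, 8, 3, 4, 5, 6, 7, 1, 11, 10, 13, 12, 2]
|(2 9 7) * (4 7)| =4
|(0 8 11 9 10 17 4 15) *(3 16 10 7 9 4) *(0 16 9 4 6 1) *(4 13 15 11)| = 24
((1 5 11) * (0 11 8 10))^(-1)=(0 10 8 5 1 11)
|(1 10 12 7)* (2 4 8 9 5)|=20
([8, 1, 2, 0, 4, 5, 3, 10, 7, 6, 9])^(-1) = [3, 1, 2, 6, 4, 5, 9, 8, 0, 10, 7]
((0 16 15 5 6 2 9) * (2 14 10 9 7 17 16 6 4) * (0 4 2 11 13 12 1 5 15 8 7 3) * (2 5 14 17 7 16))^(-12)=(0 2 6 3 17)(1 4)(9 12)(10 13)(11 14)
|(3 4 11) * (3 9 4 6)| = 6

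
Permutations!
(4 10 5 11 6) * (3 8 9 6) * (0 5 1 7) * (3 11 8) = [5, 7, 2, 3, 10, 8, 4, 0, 9, 6, 1, 11] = (11)(0 5 8 9 6 4 10 1 7)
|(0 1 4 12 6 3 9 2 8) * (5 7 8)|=11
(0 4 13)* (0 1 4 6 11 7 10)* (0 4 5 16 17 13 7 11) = [6, 5, 2, 3, 7, 16, 0, 10, 8, 9, 4, 11, 12, 1, 14, 15, 17, 13] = (0 6)(1 5 16 17 13)(4 7 10)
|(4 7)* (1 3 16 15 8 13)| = |(1 3 16 15 8 13)(4 7)| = 6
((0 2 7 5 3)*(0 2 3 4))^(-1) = ((0 3 2 7 5 4))^(-1) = (0 4 5 7 2 3)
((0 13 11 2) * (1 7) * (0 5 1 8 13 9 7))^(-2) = (0 5 11 8 9 1 2 13 7) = ((0 9 7 8 13 11 2 5 1))^(-2)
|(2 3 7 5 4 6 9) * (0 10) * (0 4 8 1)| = |(0 10 4 6 9 2 3 7 5 8 1)| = 11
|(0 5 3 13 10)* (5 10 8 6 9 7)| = |(0 10)(3 13 8 6 9 7 5)| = 14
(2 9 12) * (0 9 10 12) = (0 9)(2 10 12) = [9, 1, 10, 3, 4, 5, 6, 7, 8, 0, 12, 11, 2]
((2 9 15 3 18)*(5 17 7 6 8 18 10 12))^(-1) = ((2 9 15 3 10 12 5 17 7 6 8 18))^(-1) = (2 18 8 6 7 17 5 12 10 3 15 9)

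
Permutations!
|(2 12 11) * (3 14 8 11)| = 6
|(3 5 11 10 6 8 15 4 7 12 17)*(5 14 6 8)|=12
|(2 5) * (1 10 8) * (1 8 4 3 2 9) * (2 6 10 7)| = |(1 7 2 5 9)(3 6 10 4)| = 20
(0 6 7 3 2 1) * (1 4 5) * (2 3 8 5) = (0 6 7 8 5 1)(2 4) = [6, 0, 4, 3, 2, 1, 7, 8, 5]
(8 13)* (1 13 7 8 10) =(1 13 10)(7 8) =[0, 13, 2, 3, 4, 5, 6, 8, 7, 9, 1, 11, 12, 10]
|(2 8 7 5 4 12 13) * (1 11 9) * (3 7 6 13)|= |(1 11 9)(2 8 6 13)(3 7 5 4 12)|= 60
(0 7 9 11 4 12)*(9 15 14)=[7, 1, 2, 3, 12, 5, 6, 15, 8, 11, 10, 4, 0, 13, 9, 14]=(0 7 15 14 9 11 4 12)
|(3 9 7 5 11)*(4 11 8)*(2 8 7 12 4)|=|(2 8)(3 9 12 4 11)(5 7)|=10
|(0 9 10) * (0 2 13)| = 5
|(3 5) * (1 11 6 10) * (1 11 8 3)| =|(1 8 3 5)(6 10 11)| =12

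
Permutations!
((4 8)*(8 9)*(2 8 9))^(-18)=((9)(2 8 4))^(-18)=(9)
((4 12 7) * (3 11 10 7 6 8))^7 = (3 8 6 12 4 7 10 11)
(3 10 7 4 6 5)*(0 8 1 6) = [8, 6, 2, 10, 0, 3, 5, 4, 1, 9, 7] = (0 8 1 6 5 3 10 7 4)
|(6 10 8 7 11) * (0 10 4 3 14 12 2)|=|(0 10 8 7 11 6 4 3 14 12 2)|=11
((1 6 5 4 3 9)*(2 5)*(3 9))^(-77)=(1 6 2 5 4 9)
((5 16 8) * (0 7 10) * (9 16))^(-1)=((0 7 10)(5 9 16 8))^(-1)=(0 10 7)(5 8 16 9)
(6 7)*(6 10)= (6 7 10)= [0, 1, 2, 3, 4, 5, 7, 10, 8, 9, 6]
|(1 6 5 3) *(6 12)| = 5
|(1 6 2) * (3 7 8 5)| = |(1 6 2)(3 7 8 5)| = 12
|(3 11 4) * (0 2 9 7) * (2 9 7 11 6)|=8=|(0 9 11 4 3 6 2 7)|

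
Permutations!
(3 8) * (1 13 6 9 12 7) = (1 13 6 9 12 7)(3 8) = [0, 13, 2, 8, 4, 5, 9, 1, 3, 12, 10, 11, 7, 6]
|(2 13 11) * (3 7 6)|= 3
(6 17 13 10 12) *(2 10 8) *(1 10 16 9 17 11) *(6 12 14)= [0, 10, 16, 3, 4, 5, 11, 7, 2, 17, 14, 1, 12, 8, 6, 15, 9, 13]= (1 10 14 6 11)(2 16 9 17 13 8)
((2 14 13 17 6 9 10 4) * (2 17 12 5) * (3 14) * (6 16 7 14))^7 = (2 16 3 7 6 14 9 13 10 12 4 5 17)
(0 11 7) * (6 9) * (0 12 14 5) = (0 11 7 12 14 5)(6 9) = [11, 1, 2, 3, 4, 0, 9, 12, 8, 6, 10, 7, 14, 13, 5]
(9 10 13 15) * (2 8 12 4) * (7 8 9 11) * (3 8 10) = [0, 1, 9, 8, 2, 5, 6, 10, 12, 3, 13, 7, 4, 15, 14, 11] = (2 9 3 8 12 4)(7 10 13 15 11)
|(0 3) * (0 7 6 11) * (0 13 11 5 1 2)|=14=|(0 3 7 6 5 1 2)(11 13)|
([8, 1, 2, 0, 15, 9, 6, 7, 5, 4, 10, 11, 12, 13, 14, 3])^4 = (0 4 8 15 5 3 9)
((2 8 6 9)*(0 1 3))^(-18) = ((0 1 3)(2 8 6 9))^(-18) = (2 6)(8 9)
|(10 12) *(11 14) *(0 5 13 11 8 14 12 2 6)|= |(0 5 13 11 12 10 2 6)(8 14)|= 8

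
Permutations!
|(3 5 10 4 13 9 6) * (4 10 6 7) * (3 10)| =|(3 5 6 10)(4 13 9 7)| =4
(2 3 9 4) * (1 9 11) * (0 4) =(0 4 2 3 11 1 9) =[4, 9, 3, 11, 2, 5, 6, 7, 8, 0, 10, 1]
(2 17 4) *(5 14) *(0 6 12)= [6, 1, 17, 3, 2, 14, 12, 7, 8, 9, 10, 11, 0, 13, 5, 15, 16, 4]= (0 6 12)(2 17 4)(5 14)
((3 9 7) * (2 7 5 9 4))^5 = ((2 7 3 4)(5 9))^5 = (2 7 3 4)(5 9)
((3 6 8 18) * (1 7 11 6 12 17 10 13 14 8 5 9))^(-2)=(1 5 11)(3 8 13 17)(6 7 9)(10 12 18 14)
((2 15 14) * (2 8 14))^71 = (2 15)(8 14)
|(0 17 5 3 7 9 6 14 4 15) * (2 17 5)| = 18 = |(0 5 3 7 9 6 14 4 15)(2 17)|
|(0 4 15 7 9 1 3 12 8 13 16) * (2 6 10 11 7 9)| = |(0 4 15 9 1 3 12 8 13 16)(2 6 10 11 7)| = 10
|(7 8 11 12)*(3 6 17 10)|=|(3 6 17 10)(7 8 11 12)|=4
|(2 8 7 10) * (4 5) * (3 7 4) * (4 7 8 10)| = |(2 10)(3 8 7 4 5)| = 10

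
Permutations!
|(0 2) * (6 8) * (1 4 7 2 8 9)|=8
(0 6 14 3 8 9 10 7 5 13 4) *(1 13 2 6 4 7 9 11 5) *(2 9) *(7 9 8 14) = [4, 13, 6, 14, 0, 8, 7, 1, 11, 10, 2, 5, 12, 9, 3] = (0 4)(1 13 9 10 2 6 7)(3 14)(5 8 11)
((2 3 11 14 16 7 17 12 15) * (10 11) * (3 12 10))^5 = ((2 12 15)(7 17 10 11 14 16))^5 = (2 15 12)(7 16 14 11 10 17)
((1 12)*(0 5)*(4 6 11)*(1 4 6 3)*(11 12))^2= ((0 5)(1 11 6 12 4 3))^2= (1 6 4)(3 11 12)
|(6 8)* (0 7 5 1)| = 4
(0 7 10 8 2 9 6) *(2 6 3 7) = (0 2 9 3 7 10 8 6) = [2, 1, 9, 7, 4, 5, 0, 10, 6, 3, 8]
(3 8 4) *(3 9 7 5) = (3 8 4 9 7 5) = [0, 1, 2, 8, 9, 3, 6, 5, 4, 7]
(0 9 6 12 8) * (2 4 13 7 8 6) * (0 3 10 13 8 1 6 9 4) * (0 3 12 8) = (0 4)(1 6 8 12 9 2 3 10 13 7) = [4, 6, 3, 10, 0, 5, 8, 1, 12, 2, 13, 11, 9, 7]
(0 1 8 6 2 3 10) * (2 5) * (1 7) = (0 7 1 8 6 5 2 3 10) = [7, 8, 3, 10, 4, 2, 5, 1, 6, 9, 0]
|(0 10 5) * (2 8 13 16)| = |(0 10 5)(2 8 13 16)| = 12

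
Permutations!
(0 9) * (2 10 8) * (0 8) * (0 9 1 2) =(0 1 2 10 9 8) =[1, 2, 10, 3, 4, 5, 6, 7, 0, 8, 9]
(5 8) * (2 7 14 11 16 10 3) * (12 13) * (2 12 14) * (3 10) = (2 7)(3 12 13 14 11 16)(5 8) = [0, 1, 7, 12, 4, 8, 6, 2, 5, 9, 10, 16, 13, 14, 11, 15, 3]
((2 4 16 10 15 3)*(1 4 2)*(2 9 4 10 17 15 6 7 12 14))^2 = (1 6 12 2 4 17 3 10 7 14 9 16 15)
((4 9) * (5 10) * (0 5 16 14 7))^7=((0 5 10 16 14 7)(4 9))^7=(0 5 10 16 14 7)(4 9)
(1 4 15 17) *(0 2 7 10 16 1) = (0 2 7 10 16 1 4 15 17) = [2, 4, 7, 3, 15, 5, 6, 10, 8, 9, 16, 11, 12, 13, 14, 17, 1, 0]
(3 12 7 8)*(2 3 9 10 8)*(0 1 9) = (0 1 9 10 8)(2 3 12 7) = [1, 9, 3, 12, 4, 5, 6, 2, 0, 10, 8, 11, 7]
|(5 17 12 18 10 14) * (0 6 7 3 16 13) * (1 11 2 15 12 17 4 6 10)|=30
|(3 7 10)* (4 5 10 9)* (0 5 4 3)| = 3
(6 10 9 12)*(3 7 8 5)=(3 7 8 5)(6 10 9 12)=[0, 1, 2, 7, 4, 3, 10, 8, 5, 12, 9, 11, 6]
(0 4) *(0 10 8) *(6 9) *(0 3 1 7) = (0 4 10 8 3 1 7)(6 9) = [4, 7, 2, 1, 10, 5, 9, 0, 3, 6, 8]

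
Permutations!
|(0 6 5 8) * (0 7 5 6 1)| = 6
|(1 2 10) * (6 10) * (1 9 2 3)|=4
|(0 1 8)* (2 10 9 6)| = |(0 1 8)(2 10 9 6)| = 12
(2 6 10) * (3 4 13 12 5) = (2 6 10)(3 4 13 12 5) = [0, 1, 6, 4, 13, 3, 10, 7, 8, 9, 2, 11, 5, 12]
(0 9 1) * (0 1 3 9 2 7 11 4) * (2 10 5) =[10, 1, 7, 9, 0, 2, 6, 11, 8, 3, 5, 4] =(0 10 5 2 7 11 4)(3 9)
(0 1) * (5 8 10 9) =(0 1)(5 8 10 9) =[1, 0, 2, 3, 4, 8, 6, 7, 10, 5, 9]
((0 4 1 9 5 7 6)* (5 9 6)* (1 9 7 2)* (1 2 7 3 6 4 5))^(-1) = (0 6 3 9 4 1 7 5)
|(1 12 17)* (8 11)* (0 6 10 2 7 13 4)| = 42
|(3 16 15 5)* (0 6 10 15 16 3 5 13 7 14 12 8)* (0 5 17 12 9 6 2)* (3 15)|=|(0 2)(3 15 13 7 14 9 6 10)(5 17 12 8)|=8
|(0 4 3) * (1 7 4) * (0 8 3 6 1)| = |(1 7 4 6)(3 8)| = 4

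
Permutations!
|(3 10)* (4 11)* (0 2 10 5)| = 10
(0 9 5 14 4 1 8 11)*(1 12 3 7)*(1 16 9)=[1, 8, 2, 7, 12, 14, 6, 16, 11, 5, 10, 0, 3, 13, 4, 15, 9]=(0 1 8 11)(3 7 16 9 5 14 4 12)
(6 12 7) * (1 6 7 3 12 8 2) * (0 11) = (0 11)(1 6 8 2)(3 12) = [11, 6, 1, 12, 4, 5, 8, 7, 2, 9, 10, 0, 3]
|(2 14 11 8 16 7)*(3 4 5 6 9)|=30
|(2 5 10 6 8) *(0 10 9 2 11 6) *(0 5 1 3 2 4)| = 15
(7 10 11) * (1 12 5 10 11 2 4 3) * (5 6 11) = [0, 12, 4, 1, 3, 10, 11, 5, 8, 9, 2, 7, 6] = (1 12 6 11 7 5 10 2 4 3)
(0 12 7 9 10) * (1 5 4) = (0 12 7 9 10)(1 5 4) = [12, 5, 2, 3, 1, 4, 6, 9, 8, 10, 0, 11, 7]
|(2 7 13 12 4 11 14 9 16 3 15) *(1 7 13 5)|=30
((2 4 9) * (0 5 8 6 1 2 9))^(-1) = ((9)(0 5 8 6 1 2 4))^(-1) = (9)(0 4 2 1 6 8 5)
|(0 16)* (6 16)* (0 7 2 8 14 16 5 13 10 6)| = |(2 8 14 16 7)(5 13 10 6)| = 20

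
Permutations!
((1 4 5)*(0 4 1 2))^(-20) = ((0 4 5 2))^(-20) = (5)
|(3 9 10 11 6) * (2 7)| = |(2 7)(3 9 10 11 6)| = 10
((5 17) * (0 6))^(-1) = (0 6)(5 17)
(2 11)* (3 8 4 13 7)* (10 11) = (2 10 11)(3 8 4 13 7) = [0, 1, 10, 8, 13, 5, 6, 3, 4, 9, 11, 2, 12, 7]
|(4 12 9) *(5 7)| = 6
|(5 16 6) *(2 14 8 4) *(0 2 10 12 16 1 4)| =|(0 2 14 8)(1 4 10 12 16 6 5)| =28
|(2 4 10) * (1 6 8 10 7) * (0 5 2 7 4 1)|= 8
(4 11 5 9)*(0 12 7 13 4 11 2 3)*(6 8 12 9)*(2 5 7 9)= [2, 1, 3, 0, 5, 6, 8, 13, 12, 11, 10, 7, 9, 4]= (0 2 3)(4 5 6 8 12 9 11 7 13)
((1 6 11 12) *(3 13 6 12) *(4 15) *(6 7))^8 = ((1 12)(3 13 7 6 11)(4 15))^8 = (15)(3 6 13 11 7)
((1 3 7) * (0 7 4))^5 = ((0 7 1 3 4))^5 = (7)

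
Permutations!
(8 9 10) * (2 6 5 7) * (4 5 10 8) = (2 6 10 4 5 7)(8 9) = [0, 1, 6, 3, 5, 7, 10, 2, 9, 8, 4]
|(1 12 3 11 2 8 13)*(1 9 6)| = |(1 12 3 11 2 8 13 9 6)| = 9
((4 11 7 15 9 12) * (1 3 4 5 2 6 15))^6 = (15)(1 3 4 11 7)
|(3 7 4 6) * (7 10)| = 5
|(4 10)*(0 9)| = 2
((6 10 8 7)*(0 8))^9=(0 10 6 7 8)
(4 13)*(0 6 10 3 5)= [6, 1, 2, 5, 13, 0, 10, 7, 8, 9, 3, 11, 12, 4]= (0 6 10 3 5)(4 13)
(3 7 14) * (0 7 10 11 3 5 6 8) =[7, 1, 2, 10, 4, 6, 8, 14, 0, 9, 11, 3, 12, 13, 5] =(0 7 14 5 6 8)(3 10 11)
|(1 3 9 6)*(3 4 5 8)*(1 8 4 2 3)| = |(1 2 3 9 6 8)(4 5)| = 6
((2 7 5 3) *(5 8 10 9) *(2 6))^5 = ((2 7 8 10 9 5 3 6))^5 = (2 5 8 6 9 7 3 10)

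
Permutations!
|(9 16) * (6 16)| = |(6 16 9)| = 3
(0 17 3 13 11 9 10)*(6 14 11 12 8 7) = (0 17 3 13 12 8 7 6 14 11 9 10) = [17, 1, 2, 13, 4, 5, 14, 6, 7, 10, 0, 9, 8, 12, 11, 15, 16, 3]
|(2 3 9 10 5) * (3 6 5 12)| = 12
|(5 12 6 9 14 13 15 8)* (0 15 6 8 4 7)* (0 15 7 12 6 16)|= 12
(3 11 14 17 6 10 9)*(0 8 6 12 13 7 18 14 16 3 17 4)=(0 8 6 10 9 17 12 13 7 18 14 4)(3 11 16)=[8, 1, 2, 11, 0, 5, 10, 18, 6, 17, 9, 16, 13, 7, 4, 15, 3, 12, 14]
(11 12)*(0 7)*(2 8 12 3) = [7, 1, 8, 2, 4, 5, 6, 0, 12, 9, 10, 3, 11] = (0 7)(2 8 12 11 3)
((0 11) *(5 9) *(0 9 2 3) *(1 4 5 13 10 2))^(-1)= ((0 11 9 13 10 2 3)(1 4 5))^(-1)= (0 3 2 10 13 9 11)(1 5 4)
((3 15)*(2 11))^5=((2 11)(3 15))^5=(2 11)(3 15)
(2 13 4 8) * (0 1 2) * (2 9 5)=(0 1 9 5 2 13 4 8)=[1, 9, 13, 3, 8, 2, 6, 7, 0, 5, 10, 11, 12, 4]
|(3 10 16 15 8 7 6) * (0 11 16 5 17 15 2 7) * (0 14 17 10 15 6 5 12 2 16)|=30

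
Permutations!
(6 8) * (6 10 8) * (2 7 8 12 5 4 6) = (2 7 8 10 12 5 4 6) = [0, 1, 7, 3, 6, 4, 2, 8, 10, 9, 12, 11, 5]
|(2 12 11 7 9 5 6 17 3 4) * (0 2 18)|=|(0 2 12 11 7 9 5 6 17 3 4 18)|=12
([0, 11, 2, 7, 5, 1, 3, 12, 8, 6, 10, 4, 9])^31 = (1 5 4 11)(3 7 12 9 6)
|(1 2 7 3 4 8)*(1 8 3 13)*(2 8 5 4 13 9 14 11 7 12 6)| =|(1 8 5 4 3 13)(2 12 6)(7 9 14 11)| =12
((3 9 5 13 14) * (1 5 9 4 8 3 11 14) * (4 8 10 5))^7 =(1 10 13 4 5)(3 8)(11 14)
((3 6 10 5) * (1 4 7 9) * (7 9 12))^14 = (12)(1 9 4)(3 10)(5 6)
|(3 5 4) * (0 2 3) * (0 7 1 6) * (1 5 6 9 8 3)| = 21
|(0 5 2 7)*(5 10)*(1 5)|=6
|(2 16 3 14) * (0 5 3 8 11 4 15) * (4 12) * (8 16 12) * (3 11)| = 10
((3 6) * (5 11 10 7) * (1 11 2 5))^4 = (11)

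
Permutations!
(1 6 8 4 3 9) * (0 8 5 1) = [8, 6, 2, 9, 3, 1, 5, 7, 4, 0] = (0 8 4 3 9)(1 6 5)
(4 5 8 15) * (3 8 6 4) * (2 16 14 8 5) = (2 16 14 8 15 3 5 6 4) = [0, 1, 16, 5, 2, 6, 4, 7, 15, 9, 10, 11, 12, 13, 8, 3, 14]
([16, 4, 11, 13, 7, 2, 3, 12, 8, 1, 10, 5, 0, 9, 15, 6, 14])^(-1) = [12, 9, 5, 6, 1, 11, 15, 4, 8, 13, 10, 2, 7, 3, 16, 14, 0]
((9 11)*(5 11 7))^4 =((5 11 9 7))^4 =(11)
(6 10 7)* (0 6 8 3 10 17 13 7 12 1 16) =(0 6 17 13 7 8 3 10 12 1 16) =[6, 16, 2, 10, 4, 5, 17, 8, 3, 9, 12, 11, 1, 7, 14, 15, 0, 13]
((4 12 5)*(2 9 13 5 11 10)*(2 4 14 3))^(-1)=((2 9 13 5 14 3)(4 12 11 10))^(-1)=(2 3 14 5 13 9)(4 10 11 12)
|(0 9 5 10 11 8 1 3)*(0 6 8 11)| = 4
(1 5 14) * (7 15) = (1 5 14)(7 15) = [0, 5, 2, 3, 4, 14, 6, 15, 8, 9, 10, 11, 12, 13, 1, 7]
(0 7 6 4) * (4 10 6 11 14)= (0 7 11 14 4)(6 10)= [7, 1, 2, 3, 0, 5, 10, 11, 8, 9, 6, 14, 12, 13, 4]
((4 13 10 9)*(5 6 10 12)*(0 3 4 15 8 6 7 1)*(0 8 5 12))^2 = ((0 3 4 13)(1 8 6 10 9 15 5 7))^2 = (0 4)(1 6 9 5)(3 13)(7 8 10 15)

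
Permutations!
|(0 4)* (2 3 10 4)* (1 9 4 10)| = 6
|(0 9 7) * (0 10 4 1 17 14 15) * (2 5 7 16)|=12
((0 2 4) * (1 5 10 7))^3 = (1 7 10 5)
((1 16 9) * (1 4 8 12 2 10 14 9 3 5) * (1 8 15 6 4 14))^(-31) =(1 16 3 5 8 12 2 10)(4 6 15)(9 14)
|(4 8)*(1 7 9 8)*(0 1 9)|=|(0 1 7)(4 9 8)|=3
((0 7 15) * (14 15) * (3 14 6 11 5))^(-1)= ((0 7 6 11 5 3 14 15))^(-1)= (0 15 14 3 5 11 6 7)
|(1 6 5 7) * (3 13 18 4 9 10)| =|(1 6 5 7)(3 13 18 4 9 10)| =12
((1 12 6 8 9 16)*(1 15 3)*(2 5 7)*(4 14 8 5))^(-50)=(1 6 7 4 8 16 3 12 5 2 14 9 15)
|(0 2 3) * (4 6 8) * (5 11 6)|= |(0 2 3)(4 5 11 6 8)|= 15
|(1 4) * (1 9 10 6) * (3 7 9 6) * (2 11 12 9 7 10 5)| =30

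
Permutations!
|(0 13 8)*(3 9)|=|(0 13 8)(3 9)|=6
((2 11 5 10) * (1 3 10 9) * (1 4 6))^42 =((1 3 10 2 11 5 9 4 6))^42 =(1 9 2)(3 4 11)(5 10 6)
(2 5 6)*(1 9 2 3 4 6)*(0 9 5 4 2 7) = (0 9 7)(1 5)(2 4 6 3) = [9, 5, 4, 2, 6, 1, 3, 0, 8, 7]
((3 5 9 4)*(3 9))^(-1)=((3 5)(4 9))^(-1)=(3 5)(4 9)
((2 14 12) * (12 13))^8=((2 14 13 12))^8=(14)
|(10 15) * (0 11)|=|(0 11)(10 15)|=2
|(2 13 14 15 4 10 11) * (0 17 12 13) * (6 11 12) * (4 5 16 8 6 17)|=13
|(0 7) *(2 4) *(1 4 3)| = |(0 7)(1 4 2 3)| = 4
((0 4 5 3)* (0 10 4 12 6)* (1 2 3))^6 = ((0 12 6)(1 2 3 10 4 5))^6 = (12)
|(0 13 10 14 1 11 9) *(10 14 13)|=|(0 10 13 14 1 11 9)|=7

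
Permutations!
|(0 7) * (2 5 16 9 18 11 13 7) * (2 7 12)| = 8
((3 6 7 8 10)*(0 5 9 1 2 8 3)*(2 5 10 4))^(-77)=((0 10)(1 5 9)(2 8 4)(3 6 7))^(-77)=(0 10)(1 5 9)(2 8 4)(3 6 7)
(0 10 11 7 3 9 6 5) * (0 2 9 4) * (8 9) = [10, 1, 8, 4, 0, 2, 5, 3, 9, 6, 11, 7] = (0 10 11 7 3 4)(2 8 9 6 5)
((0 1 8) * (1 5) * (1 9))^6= (0 5 9 1 8)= ((0 5 9 1 8))^6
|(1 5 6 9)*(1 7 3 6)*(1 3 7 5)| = 4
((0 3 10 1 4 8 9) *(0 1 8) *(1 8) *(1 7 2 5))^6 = (0 1 2 10)(3 4 5 7)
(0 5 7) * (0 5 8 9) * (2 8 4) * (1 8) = [4, 8, 1, 3, 2, 7, 6, 5, 9, 0] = (0 4 2 1 8 9)(5 7)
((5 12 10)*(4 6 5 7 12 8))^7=(4 8 5 6)(7 12 10)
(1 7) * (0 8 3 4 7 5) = (0 8 3 4 7 1 5) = [8, 5, 2, 4, 7, 0, 6, 1, 3]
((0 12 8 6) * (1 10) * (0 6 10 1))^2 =(0 8)(10 12)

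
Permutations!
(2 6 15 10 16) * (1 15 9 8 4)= (1 15 10 16 2 6 9 8 4)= [0, 15, 6, 3, 1, 5, 9, 7, 4, 8, 16, 11, 12, 13, 14, 10, 2]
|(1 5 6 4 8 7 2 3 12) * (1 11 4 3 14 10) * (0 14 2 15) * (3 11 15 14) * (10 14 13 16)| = 20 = |(0 3 12 15)(1 5 6 11 4 8 7 13 16 10)|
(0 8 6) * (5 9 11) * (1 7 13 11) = (0 8 6)(1 7 13 11 5 9) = [8, 7, 2, 3, 4, 9, 0, 13, 6, 1, 10, 5, 12, 11]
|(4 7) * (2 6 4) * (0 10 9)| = 12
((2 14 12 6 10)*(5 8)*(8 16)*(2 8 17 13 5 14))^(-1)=((5 16 17 13)(6 10 8 14 12))^(-1)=(5 13 17 16)(6 12 14 8 10)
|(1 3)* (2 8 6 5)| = 4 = |(1 3)(2 8 6 5)|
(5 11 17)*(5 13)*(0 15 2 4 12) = (0 15 2 4 12)(5 11 17 13) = [15, 1, 4, 3, 12, 11, 6, 7, 8, 9, 10, 17, 0, 5, 14, 2, 16, 13]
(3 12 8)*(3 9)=(3 12 8 9)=[0, 1, 2, 12, 4, 5, 6, 7, 9, 3, 10, 11, 8]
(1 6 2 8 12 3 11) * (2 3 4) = (1 6 3 11)(2 8 12 4) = [0, 6, 8, 11, 2, 5, 3, 7, 12, 9, 10, 1, 4]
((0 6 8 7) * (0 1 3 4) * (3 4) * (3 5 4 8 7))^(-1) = ((0 6 7 1 8 3 5 4))^(-1) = (0 4 5 3 8 1 7 6)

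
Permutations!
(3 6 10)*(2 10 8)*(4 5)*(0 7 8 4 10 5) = (0 7 8 2 5 10 3 6 4) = [7, 1, 5, 6, 0, 10, 4, 8, 2, 9, 3]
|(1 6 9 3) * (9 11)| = |(1 6 11 9 3)| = 5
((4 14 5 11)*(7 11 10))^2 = ((4 14 5 10 7 11))^2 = (4 5 7)(10 11 14)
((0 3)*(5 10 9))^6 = (10)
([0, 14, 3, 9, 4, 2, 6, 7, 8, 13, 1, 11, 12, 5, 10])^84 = [0, 1, 5, 2, 4, 13, 6, 7, 8, 3, 10, 11, 12, 9, 14]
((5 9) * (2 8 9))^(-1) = ((2 8 9 5))^(-1) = (2 5 9 8)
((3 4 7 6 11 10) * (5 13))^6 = (13)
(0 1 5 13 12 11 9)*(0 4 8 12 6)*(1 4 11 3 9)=(0 4 8 12 3 9 11 1 5 13 6)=[4, 5, 2, 9, 8, 13, 0, 7, 12, 11, 10, 1, 3, 6]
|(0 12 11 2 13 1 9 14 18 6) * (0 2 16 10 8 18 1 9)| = |(0 12 11 16 10 8 18 6 2 13 9 14 1)| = 13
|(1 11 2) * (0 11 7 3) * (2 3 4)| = |(0 11 3)(1 7 4 2)| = 12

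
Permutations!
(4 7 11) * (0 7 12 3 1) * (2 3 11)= (0 7 2 3 1)(4 12 11)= [7, 0, 3, 1, 12, 5, 6, 2, 8, 9, 10, 4, 11]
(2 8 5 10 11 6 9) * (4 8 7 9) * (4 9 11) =(2 7 11 6 9)(4 8 5 10) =[0, 1, 7, 3, 8, 10, 9, 11, 5, 2, 4, 6]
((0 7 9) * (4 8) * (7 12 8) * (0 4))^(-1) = (0 8 12)(4 9 7)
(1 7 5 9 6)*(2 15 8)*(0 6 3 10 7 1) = [6, 1, 15, 10, 4, 9, 0, 5, 2, 3, 7, 11, 12, 13, 14, 8] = (0 6)(2 15 8)(3 10 7 5 9)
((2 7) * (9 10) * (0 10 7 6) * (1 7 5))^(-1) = (0 6 2 7 1 5 9 10)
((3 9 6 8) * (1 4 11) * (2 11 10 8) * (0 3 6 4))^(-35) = ((0 3 9 4 10 8 6 2 11 1))^(-35) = (0 8)(1 10)(2 9)(3 6)(4 11)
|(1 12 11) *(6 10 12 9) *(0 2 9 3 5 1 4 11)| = |(0 2 9 6 10 12)(1 3 5)(4 11)| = 6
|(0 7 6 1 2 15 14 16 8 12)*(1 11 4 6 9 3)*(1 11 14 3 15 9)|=|(0 7 1 2 9 15 3 11 4 6 14 16 8 12)|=14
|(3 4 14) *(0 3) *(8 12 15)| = |(0 3 4 14)(8 12 15)| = 12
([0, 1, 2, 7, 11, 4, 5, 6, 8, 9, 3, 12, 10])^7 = (3 10 12 11 4 5 6 7)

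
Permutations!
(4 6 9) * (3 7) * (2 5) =(2 5)(3 7)(4 6 9) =[0, 1, 5, 7, 6, 2, 9, 3, 8, 4]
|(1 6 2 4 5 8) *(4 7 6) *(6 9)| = 4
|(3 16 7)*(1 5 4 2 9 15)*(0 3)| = |(0 3 16 7)(1 5 4 2 9 15)| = 12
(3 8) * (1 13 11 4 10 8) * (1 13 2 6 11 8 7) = (1 2 6 11 4 10 7)(3 13 8) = [0, 2, 6, 13, 10, 5, 11, 1, 3, 9, 7, 4, 12, 8]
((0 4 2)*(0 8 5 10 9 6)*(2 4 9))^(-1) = (0 6 9)(2 10 5 8) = ((0 9 6)(2 8 5 10))^(-1)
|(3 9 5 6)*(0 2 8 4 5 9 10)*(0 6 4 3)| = |(0 2 8 3 10 6)(4 5)| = 6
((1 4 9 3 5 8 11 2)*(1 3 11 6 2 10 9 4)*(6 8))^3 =((2 3 5 6)(9 11 10))^3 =(11)(2 6 5 3)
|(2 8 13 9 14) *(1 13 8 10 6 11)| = |(1 13 9 14 2 10 6 11)| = 8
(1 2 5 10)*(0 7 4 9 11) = (0 7 4 9 11)(1 2 5 10) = [7, 2, 5, 3, 9, 10, 6, 4, 8, 11, 1, 0]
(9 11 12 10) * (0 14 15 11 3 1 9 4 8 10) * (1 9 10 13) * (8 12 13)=(0 14 15 11 13 1 10 4 12)(3 9)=[14, 10, 2, 9, 12, 5, 6, 7, 8, 3, 4, 13, 0, 1, 15, 11]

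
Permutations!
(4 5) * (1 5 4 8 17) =(1 5 8 17) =[0, 5, 2, 3, 4, 8, 6, 7, 17, 9, 10, 11, 12, 13, 14, 15, 16, 1]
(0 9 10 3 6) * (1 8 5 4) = (0 9 10 3 6)(1 8 5 4) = [9, 8, 2, 6, 1, 4, 0, 7, 5, 10, 3]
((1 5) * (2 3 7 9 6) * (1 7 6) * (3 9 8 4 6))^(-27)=((1 5 7 8 4 6 2 9))^(-27)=(1 6 7 9 4 5 2 8)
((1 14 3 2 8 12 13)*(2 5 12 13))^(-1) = (1 13 8 2 12 5 3 14)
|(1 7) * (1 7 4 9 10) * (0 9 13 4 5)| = |(0 9 10 1 5)(4 13)| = 10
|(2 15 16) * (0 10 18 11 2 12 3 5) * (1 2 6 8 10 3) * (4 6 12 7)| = 12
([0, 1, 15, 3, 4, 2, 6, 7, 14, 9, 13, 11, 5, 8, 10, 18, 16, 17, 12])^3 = (2 12 15 5 18)(8 13 10 14)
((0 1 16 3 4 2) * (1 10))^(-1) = (0 2 4 3 16 1 10)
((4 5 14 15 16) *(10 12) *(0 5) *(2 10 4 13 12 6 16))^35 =(0 14 2 6 13 4 5 15 10 16 12)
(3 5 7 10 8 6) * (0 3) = (0 3 5 7 10 8 6) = [3, 1, 2, 5, 4, 7, 0, 10, 6, 9, 8]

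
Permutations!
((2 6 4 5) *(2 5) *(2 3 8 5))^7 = ((2 6 4 3 8 5))^7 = (2 6 4 3 8 5)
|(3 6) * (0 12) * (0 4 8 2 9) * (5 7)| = 6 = |(0 12 4 8 2 9)(3 6)(5 7)|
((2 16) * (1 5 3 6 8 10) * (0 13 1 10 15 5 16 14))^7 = (0 13 1 16 2 14)(3 8 5 6 15)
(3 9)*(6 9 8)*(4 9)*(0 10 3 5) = (0 10 3 8 6 4 9 5) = [10, 1, 2, 8, 9, 0, 4, 7, 6, 5, 3]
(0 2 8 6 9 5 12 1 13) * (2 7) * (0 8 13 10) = (0 7 2 13 8 6 9 5 12 1 10) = [7, 10, 13, 3, 4, 12, 9, 2, 6, 5, 0, 11, 1, 8]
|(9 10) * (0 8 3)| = 6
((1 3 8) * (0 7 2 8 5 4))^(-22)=(0 2 1 5)(3 4 7 8)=((0 7 2 8 1 3 5 4))^(-22)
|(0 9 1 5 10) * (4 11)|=10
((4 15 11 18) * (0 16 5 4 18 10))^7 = (18) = ((18)(0 16 5 4 15 11 10))^7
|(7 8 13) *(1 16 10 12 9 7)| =8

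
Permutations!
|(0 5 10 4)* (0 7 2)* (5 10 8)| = |(0 10 4 7 2)(5 8)| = 10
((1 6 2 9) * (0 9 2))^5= ((0 9 1 6))^5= (0 9 1 6)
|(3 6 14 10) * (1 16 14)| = 6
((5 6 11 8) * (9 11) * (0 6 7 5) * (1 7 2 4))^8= ((0 6 9 11 8)(1 7 5 2 4))^8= (0 11 6 8 9)(1 2 7 4 5)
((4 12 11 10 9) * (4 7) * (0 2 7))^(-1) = (0 9 10 11 12 4 7 2)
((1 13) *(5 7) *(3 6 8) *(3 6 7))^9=(1 13)(6 8)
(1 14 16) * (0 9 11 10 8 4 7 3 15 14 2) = (0 9 11 10 8 4 7 3 15 14 16 1 2) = [9, 2, 0, 15, 7, 5, 6, 3, 4, 11, 8, 10, 12, 13, 16, 14, 1]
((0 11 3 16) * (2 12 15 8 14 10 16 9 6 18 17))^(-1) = ((0 11 3 9 6 18 17 2 12 15 8 14 10 16))^(-1) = (0 16 10 14 8 15 12 2 17 18 6 9 3 11)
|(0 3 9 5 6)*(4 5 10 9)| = 10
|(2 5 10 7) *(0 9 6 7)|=|(0 9 6 7 2 5 10)|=7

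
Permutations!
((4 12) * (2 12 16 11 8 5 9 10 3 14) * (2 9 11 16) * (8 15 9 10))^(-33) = ((16)(2 12 4)(3 14 10)(5 11 15 9 8))^(-33) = (16)(5 15 8 11 9)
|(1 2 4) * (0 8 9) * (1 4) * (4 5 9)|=|(0 8 4 5 9)(1 2)|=10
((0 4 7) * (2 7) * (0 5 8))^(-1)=((0 4 2 7 5 8))^(-1)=(0 8 5 7 2 4)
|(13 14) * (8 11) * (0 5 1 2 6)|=10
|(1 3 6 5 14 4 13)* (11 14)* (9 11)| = 9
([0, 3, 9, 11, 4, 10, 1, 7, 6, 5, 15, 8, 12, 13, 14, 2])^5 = (15)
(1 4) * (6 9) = (1 4)(6 9) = [0, 4, 2, 3, 1, 5, 9, 7, 8, 6]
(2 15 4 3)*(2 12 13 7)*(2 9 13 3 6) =(2 15 4 6)(3 12)(7 9 13) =[0, 1, 15, 12, 6, 5, 2, 9, 8, 13, 10, 11, 3, 7, 14, 4]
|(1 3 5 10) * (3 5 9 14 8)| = 12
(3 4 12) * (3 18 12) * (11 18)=(3 4)(11 18 12)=[0, 1, 2, 4, 3, 5, 6, 7, 8, 9, 10, 18, 11, 13, 14, 15, 16, 17, 12]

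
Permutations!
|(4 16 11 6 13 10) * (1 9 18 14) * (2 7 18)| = |(1 9 2 7 18 14)(4 16 11 6 13 10)| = 6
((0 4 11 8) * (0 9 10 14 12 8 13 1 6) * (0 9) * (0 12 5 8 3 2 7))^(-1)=((0 4 11 13 1 6 9 10 14 5 8 12 3 2 7))^(-1)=(0 7 2 3 12 8 5 14 10 9 6 1 13 11 4)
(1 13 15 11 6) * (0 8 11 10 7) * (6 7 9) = (0 8 11 7)(1 13 15 10 9 6) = [8, 13, 2, 3, 4, 5, 1, 0, 11, 6, 9, 7, 12, 15, 14, 10]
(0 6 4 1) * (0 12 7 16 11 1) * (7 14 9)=[6, 12, 2, 3, 0, 5, 4, 16, 8, 7, 10, 1, 14, 13, 9, 15, 11]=(0 6 4)(1 12 14 9 7 16 11)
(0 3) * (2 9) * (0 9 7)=(0 3 9 2 7)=[3, 1, 7, 9, 4, 5, 6, 0, 8, 2]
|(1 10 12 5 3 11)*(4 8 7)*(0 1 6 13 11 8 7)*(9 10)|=24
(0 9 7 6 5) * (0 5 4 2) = [9, 1, 0, 3, 2, 5, 4, 6, 8, 7] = (0 9 7 6 4 2)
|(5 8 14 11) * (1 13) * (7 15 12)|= 12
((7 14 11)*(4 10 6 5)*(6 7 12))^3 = ((4 10 7 14 11 12 6 5))^3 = (4 14 6 10 11 5 7 12)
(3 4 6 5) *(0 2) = (0 2)(3 4 6 5) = [2, 1, 0, 4, 6, 3, 5]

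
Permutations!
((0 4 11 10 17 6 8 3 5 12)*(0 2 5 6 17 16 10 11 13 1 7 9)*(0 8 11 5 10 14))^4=(17)(0 7 6 2)(1 3 12 14)(4 9 11 10)(5 16 13 8)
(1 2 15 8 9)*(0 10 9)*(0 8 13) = (0 10 9 1 2 15 13) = [10, 2, 15, 3, 4, 5, 6, 7, 8, 1, 9, 11, 12, 0, 14, 13]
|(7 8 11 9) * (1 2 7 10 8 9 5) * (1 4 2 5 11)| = 8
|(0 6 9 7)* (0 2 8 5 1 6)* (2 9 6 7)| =6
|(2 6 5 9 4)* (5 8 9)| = |(2 6 8 9 4)| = 5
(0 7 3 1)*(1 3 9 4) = (0 7 9 4 1) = [7, 0, 2, 3, 1, 5, 6, 9, 8, 4]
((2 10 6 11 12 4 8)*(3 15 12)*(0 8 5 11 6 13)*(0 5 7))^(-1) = (0 7 4 12 15 3 11 5 13 10 2 8) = ((0 8 2 10 13 5 11 3 15 12 4 7))^(-1)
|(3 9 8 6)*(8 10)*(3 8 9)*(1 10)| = |(1 10 9)(6 8)| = 6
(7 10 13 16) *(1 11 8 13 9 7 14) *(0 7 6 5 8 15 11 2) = (0 7 10 9 6 5 8 13 16 14 1 2)(11 15) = [7, 2, 0, 3, 4, 8, 5, 10, 13, 6, 9, 15, 12, 16, 1, 11, 14]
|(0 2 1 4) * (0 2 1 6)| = |(0 1 4 2 6)| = 5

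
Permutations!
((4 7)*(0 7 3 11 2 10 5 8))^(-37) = (0 8 5 10 2 11 3 4 7)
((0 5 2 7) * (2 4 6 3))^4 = (0 3 5 2 4 7 6)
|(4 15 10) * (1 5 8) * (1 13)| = 12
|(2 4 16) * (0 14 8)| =3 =|(0 14 8)(2 4 16)|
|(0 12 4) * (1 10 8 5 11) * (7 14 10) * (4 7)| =|(0 12 7 14 10 8 5 11 1 4)| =10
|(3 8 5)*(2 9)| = |(2 9)(3 8 5)| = 6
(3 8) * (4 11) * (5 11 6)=(3 8)(4 6 5 11)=[0, 1, 2, 8, 6, 11, 5, 7, 3, 9, 10, 4]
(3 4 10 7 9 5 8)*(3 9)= [0, 1, 2, 4, 10, 8, 6, 3, 9, 5, 7]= (3 4 10 7)(5 8 9)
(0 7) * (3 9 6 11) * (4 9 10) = (0 7)(3 10 4 9 6 11) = [7, 1, 2, 10, 9, 5, 11, 0, 8, 6, 4, 3]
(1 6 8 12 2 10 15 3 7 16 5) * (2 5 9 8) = (1 6 2 10 15 3 7 16 9 8 12 5) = [0, 6, 10, 7, 4, 1, 2, 16, 12, 8, 15, 11, 5, 13, 14, 3, 9]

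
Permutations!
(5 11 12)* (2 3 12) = (2 3 12 5 11) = [0, 1, 3, 12, 4, 11, 6, 7, 8, 9, 10, 2, 5]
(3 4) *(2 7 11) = (2 7 11)(3 4) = [0, 1, 7, 4, 3, 5, 6, 11, 8, 9, 10, 2]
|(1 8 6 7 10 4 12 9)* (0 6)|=9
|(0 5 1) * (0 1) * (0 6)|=3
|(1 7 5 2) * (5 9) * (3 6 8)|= |(1 7 9 5 2)(3 6 8)|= 15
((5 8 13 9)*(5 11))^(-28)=(5 13 11 8 9)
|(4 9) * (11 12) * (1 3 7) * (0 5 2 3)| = 6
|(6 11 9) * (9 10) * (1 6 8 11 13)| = |(1 6 13)(8 11 10 9)| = 12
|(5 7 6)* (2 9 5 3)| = |(2 9 5 7 6 3)| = 6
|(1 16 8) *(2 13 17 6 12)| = |(1 16 8)(2 13 17 6 12)| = 15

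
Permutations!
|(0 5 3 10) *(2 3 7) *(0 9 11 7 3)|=8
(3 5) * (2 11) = (2 11)(3 5) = [0, 1, 11, 5, 4, 3, 6, 7, 8, 9, 10, 2]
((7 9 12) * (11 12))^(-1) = (7 12 11 9)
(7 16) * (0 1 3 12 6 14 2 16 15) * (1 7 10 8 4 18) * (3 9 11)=(0 7 15)(1 9 11 3 12 6 14 2 16 10 8 4 18)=[7, 9, 16, 12, 18, 5, 14, 15, 4, 11, 8, 3, 6, 13, 2, 0, 10, 17, 1]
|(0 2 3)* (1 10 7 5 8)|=15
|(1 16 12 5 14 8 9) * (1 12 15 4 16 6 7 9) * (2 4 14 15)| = 9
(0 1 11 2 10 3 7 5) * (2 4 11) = (0 1 2 10 3 7 5)(4 11) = [1, 2, 10, 7, 11, 0, 6, 5, 8, 9, 3, 4]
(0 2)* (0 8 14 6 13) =[2, 1, 8, 3, 4, 5, 13, 7, 14, 9, 10, 11, 12, 0, 6] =(0 2 8 14 6 13)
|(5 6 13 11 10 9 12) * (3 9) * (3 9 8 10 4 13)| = 21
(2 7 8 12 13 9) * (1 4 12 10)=(1 4 12 13 9 2 7 8 10)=[0, 4, 7, 3, 12, 5, 6, 8, 10, 2, 1, 11, 13, 9]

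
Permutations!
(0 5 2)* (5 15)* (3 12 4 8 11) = [15, 1, 0, 12, 8, 2, 6, 7, 11, 9, 10, 3, 4, 13, 14, 5] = (0 15 5 2)(3 12 4 8 11)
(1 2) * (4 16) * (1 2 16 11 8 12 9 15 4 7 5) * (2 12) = (1 16 7 5)(2 12 9 15 4 11 8) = [0, 16, 12, 3, 11, 1, 6, 5, 2, 15, 10, 8, 9, 13, 14, 4, 7]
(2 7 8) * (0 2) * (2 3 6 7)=[3, 1, 2, 6, 4, 5, 7, 8, 0]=(0 3 6 7 8)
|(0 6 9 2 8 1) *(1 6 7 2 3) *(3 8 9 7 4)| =20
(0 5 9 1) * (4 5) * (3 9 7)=[4, 0, 2, 9, 5, 7, 6, 3, 8, 1]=(0 4 5 7 3 9 1)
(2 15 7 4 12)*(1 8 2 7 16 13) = (1 8 2 15 16 13)(4 12 7) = [0, 8, 15, 3, 12, 5, 6, 4, 2, 9, 10, 11, 7, 1, 14, 16, 13]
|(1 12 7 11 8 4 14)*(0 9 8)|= 9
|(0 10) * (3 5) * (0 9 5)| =|(0 10 9 5 3)| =5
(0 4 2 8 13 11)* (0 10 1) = [4, 0, 8, 3, 2, 5, 6, 7, 13, 9, 1, 10, 12, 11] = (0 4 2 8 13 11 10 1)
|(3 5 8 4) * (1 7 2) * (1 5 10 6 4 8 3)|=8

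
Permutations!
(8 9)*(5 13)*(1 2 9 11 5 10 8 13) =(1 2 9 13 10 8 11 5) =[0, 2, 9, 3, 4, 1, 6, 7, 11, 13, 8, 5, 12, 10]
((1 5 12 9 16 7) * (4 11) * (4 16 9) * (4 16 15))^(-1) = ((1 5 12 16 7)(4 11 15))^(-1) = (1 7 16 12 5)(4 15 11)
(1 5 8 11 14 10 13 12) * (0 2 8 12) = (0 2 8 11 14 10 13)(1 5 12) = [2, 5, 8, 3, 4, 12, 6, 7, 11, 9, 13, 14, 1, 0, 10]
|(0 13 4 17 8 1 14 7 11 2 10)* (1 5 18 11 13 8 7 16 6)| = |(0 8 5 18 11 2 10)(1 14 16 6)(4 17 7 13)| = 28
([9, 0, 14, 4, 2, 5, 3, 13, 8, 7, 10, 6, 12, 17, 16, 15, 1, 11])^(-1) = (0 1 16 14 2 4 3 6 11 17 13 7 9)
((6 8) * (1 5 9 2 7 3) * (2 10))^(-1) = ((1 5 9 10 2 7 3)(6 8))^(-1) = (1 3 7 2 10 9 5)(6 8)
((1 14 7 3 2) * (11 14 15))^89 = ((1 15 11 14 7 3 2))^89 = (1 3 14 15 2 7 11)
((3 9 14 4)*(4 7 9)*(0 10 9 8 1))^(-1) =(0 1 8 7 14 9 10)(3 4)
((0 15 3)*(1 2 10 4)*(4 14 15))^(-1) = ((0 4 1 2 10 14 15 3))^(-1) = (0 3 15 14 10 2 1 4)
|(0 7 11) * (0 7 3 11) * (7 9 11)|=|(0 3 7)(9 11)|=6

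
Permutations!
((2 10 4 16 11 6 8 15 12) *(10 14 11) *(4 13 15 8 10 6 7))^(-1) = ((2 14 11 7 4 16 6 10 13 15 12))^(-1) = (2 12 15 13 10 6 16 4 7 11 14)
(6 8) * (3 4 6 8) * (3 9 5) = (3 4 6 9 5) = [0, 1, 2, 4, 6, 3, 9, 7, 8, 5]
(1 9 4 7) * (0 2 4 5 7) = (0 2 4)(1 9 5 7) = [2, 9, 4, 3, 0, 7, 6, 1, 8, 5]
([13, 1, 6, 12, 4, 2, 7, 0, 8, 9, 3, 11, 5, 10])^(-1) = [7, 1, 5, 10, 4, 12, 2, 6, 8, 9, 13, 11, 3, 0]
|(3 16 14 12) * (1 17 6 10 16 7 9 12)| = |(1 17 6 10 16 14)(3 7 9 12)| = 12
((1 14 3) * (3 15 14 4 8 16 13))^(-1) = (1 3 13 16 8 4)(14 15)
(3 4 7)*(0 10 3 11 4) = (0 10 3)(4 7 11) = [10, 1, 2, 0, 7, 5, 6, 11, 8, 9, 3, 4]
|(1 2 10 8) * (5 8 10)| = 4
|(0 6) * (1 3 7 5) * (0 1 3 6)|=|(1 6)(3 7 5)|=6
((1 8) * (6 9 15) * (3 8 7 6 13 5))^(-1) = (1 8 3 5 13 15 9 6 7)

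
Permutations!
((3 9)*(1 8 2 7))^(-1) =(1 7 2 8)(3 9)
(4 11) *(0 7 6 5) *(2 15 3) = (0 7 6 5)(2 15 3)(4 11) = [7, 1, 15, 2, 11, 0, 5, 6, 8, 9, 10, 4, 12, 13, 14, 3]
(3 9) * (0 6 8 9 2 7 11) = (0 6 8 9 3 2 7 11) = [6, 1, 7, 2, 4, 5, 8, 11, 9, 3, 10, 0]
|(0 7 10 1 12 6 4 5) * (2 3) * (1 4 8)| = |(0 7 10 4 5)(1 12 6 8)(2 3)| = 20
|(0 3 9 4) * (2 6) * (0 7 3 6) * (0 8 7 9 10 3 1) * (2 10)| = 8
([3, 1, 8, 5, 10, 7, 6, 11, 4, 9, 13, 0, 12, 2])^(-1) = [11, 1, 13, 0, 8, 3, 6, 5, 2, 9, 4, 7, 12, 10]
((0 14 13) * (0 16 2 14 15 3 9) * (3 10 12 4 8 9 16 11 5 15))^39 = (0 4 15 13 16 9 12 5 14 3 8 10 11 2)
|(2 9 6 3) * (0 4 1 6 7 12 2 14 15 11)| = 8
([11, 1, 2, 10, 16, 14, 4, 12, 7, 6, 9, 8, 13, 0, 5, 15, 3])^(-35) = (0 11 8 7 12 13)(3 10 9 6 4 16)(5 14)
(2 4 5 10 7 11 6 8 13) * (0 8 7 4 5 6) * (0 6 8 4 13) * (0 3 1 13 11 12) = (0 4 8 3 1 13 2 5 10 11 6 7 12) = [4, 13, 5, 1, 8, 10, 7, 12, 3, 9, 11, 6, 0, 2]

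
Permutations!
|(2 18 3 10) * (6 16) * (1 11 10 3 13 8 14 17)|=|(1 11 10 2 18 13 8 14 17)(6 16)|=18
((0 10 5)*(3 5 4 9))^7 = ((0 10 4 9 3 5))^7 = (0 10 4 9 3 5)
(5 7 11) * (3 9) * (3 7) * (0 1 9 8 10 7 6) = (0 1 9 6)(3 8 10 7 11 5) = [1, 9, 2, 8, 4, 3, 0, 11, 10, 6, 7, 5]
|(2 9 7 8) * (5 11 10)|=|(2 9 7 8)(5 11 10)|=12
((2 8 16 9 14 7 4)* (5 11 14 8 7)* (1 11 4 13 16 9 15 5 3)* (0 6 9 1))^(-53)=((0 6 9 8 1 11 14 3)(2 7 13 16 15 5 4))^(-53)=(0 8 14 6 1 3 9 11)(2 16 4 13 5 7 15)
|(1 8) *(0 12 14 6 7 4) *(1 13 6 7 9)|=|(0 12 14 7 4)(1 8 13 6 9)|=5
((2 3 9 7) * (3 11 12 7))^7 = (2 7 12 11)(3 9)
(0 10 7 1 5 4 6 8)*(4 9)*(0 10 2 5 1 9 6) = [2, 1, 5, 3, 0, 6, 8, 9, 10, 4, 7] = (0 2 5 6 8 10 7 9 4)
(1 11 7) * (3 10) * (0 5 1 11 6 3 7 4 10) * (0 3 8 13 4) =(0 5 1 6 8 13 4 10 7 11) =[5, 6, 2, 3, 10, 1, 8, 11, 13, 9, 7, 0, 12, 4]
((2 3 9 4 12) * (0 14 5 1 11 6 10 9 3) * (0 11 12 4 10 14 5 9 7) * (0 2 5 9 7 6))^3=(0 6 2 9 14 11 10 7)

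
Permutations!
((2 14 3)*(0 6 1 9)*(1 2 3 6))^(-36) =((0 1 9)(2 14 6))^(-36) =(14)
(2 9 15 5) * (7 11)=(2 9 15 5)(7 11)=[0, 1, 9, 3, 4, 2, 6, 11, 8, 15, 10, 7, 12, 13, 14, 5]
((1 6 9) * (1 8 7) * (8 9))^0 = (9)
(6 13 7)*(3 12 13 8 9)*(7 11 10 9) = (3 12 13 11 10 9)(6 8 7) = [0, 1, 2, 12, 4, 5, 8, 6, 7, 3, 9, 10, 13, 11]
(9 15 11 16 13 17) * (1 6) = (1 6)(9 15 11 16 13 17) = [0, 6, 2, 3, 4, 5, 1, 7, 8, 15, 10, 16, 12, 17, 14, 11, 13, 9]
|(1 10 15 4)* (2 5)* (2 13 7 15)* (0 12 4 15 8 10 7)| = 10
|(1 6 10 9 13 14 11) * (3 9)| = 8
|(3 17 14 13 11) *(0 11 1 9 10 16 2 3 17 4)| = |(0 11 17 14 13 1 9 10 16 2 3 4)| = 12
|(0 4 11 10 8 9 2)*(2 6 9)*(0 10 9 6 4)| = 3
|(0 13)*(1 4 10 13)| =|(0 1 4 10 13)| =5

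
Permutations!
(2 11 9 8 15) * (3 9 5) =(2 11 5 3 9 8 15) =[0, 1, 11, 9, 4, 3, 6, 7, 15, 8, 10, 5, 12, 13, 14, 2]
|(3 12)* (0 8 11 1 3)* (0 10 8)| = |(1 3 12 10 8 11)| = 6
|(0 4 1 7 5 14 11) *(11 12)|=8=|(0 4 1 7 5 14 12 11)|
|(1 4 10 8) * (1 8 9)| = 4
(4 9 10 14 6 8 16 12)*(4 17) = [0, 1, 2, 3, 9, 5, 8, 7, 16, 10, 14, 11, 17, 13, 6, 15, 12, 4] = (4 9 10 14 6 8 16 12 17)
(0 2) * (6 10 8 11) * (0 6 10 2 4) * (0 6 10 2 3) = (0 4 6 3)(2 10 8 11) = [4, 1, 10, 0, 6, 5, 3, 7, 11, 9, 8, 2]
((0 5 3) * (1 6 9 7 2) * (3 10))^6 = (0 10)(1 6 9 7 2)(3 5)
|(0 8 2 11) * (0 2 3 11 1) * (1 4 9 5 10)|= 10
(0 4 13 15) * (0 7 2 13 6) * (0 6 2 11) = (0 4 2 13 15 7 11) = [4, 1, 13, 3, 2, 5, 6, 11, 8, 9, 10, 0, 12, 15, 14, 7]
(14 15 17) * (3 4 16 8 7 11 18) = (3 4 16 8 7 11 18)(14 15 17) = [0, 1, 2, 4, 16, 5, 6, 11, 7, 9, 10, 18, 12, 13, 15, 17, 8, 14, 3]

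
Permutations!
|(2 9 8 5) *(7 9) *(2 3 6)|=|(2 7 9 8 5 3 6)|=7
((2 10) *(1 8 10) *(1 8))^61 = (2 8 10)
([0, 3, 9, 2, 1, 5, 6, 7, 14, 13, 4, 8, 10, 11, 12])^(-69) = [0, 12, 4, 10, 14, 5, 6, 7, 9, 1, 8, 2, 11, 3, 13]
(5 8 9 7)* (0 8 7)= (0 8 9)(5 7)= [8, 1, 2, 3, 4, 7, 6, 5, 9, 0]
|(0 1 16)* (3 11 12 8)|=12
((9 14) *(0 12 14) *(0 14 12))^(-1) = (9 14)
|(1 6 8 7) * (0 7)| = |(0 7 1 6 8)| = 5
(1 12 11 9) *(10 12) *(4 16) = (1 10 12 11 9)(4 16) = [0, 10, 2, 3, 16, 5, 6, 7, 8, 1, 12, 9, 11, 13, 14, 15, 4]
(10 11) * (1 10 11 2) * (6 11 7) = (1 10 2)(6 11 7) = [0, 10, 1, 3, 4, 5, 11, 6, 8, 9, 2, 7]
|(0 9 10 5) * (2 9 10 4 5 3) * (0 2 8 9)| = |(0 10 3 8 9 4 5 2)| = 8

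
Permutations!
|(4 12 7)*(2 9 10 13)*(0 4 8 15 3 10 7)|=24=|(0 4 12)(2 9 7 8 15 3 10 13)|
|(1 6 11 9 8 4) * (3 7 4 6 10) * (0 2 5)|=|(0 2 5)(1 10 3 7 4)(6 11 9 8)|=60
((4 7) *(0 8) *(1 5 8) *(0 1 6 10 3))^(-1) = ((0 6 10 3)(1 5 8)(4 7))^(-1) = (0 3 10 6)(1 8 5)(4 7)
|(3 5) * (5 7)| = |(3 7 5)| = 3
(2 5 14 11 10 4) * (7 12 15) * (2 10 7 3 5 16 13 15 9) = (2 16 13 15 3 5 14 11 7 12 9)(4 10) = [0, 1, 16, 5, 10, 14, 6, 12, 8, 2, 4, 7, 9, 15, 11, 3, 13]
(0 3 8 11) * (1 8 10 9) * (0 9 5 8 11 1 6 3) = [0, 11, 2, 10, 4, 8, 3, 7, 1, 6, 5, 9] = (1 11 9 6 3 10 5 8)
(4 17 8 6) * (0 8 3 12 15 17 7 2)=(0 8 6 4 7 2)(3 12 15 17)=[8, 1, 0, 12, 7, 5, 4, 2, 6, 9, 10, 11, 15, 13, 14, 17, 16, 3]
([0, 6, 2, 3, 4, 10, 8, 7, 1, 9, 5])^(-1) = (1 8 6)(5 10)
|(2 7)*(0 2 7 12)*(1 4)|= |(0 2 12)(1 4)|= 6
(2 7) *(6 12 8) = (2 7)(6 12 8) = [0, 1, 7, 3, 4, 5, 12, 2, 6, 9, 10, 11, 8]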